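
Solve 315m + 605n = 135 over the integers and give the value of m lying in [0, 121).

gcd(315, 605) = 5 (Euclid: 605 = 1·315 + 290; 315 = 1·290 + 25; 290 = 11·25 + 15; 25 = 1·15 + 10; 15 = 1·10 + 5; 10 = 2·5 + 0), and 5 | 135.
Extended Euclid: 315·(-48) + 605·(25) = 5. Scale by 27: m₀ = -1296.
General solution m = m₀ + 121t; reducing mod 121 gives m = 35 (and n = -18).

35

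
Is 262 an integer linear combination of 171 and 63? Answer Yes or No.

No

By Bézout, 171m − 63n = 262 has integer solutions iff gcd(171, 63) | 262.
Euclid: 171 = 2·63 + 45; 63 = 1·45 + 18; 45 = 2·18 + 9; 18 = 2·9 + 0. gcd = 9; 262 mod 9 = 1. No.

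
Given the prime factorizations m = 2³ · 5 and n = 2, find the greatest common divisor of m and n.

min exponent per shared prime: 2 = 2

2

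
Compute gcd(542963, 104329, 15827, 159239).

gcd(542963, 104329): 542963 = 5·104329 + 21318; 104329 = 4·21318 + 19057; 21318 = 1·19057 + 2261; 19057 = 8·2261 + 969; 2261 = 2·969 + 323; 969 = 3·323 + 0 → 323
gcd(323, 15827): 15827 = 49·323 + 0 → 323
gcd(323, 159239): 159239 = 493·323 + 0 → 323

323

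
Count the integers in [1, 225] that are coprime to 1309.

164

1309 = 7·11·17. Inclusion–exclusion on these primes:
225 − ⌊225/7⌋ − ⌊225/11⌋ − ⌊225/17⌋ + ⌊225/77⌋ + ⌊225/119⌋ + ⌊225/187⌋ − ⌊225/1309⌋ = 164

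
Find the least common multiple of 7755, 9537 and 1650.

7755 = 3 · 5 · 11 · 47; 9537 = 3 · 11 · 17²; 1650 = 2 · 3 · 5² · 11
lcm takes max exponent of each prime: 2 · 3 · 5² · 11 · 17² · 47 = 22411950

22411950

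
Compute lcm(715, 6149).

gcd first: 6149 = 8·715 + 429; 715 = 1·429 + 286; 429 = 1·286 + 143; 286 = 2·143 + 0 → gcd = 143
lcm = 715·6149/gcd = 4396535/143 = 30745

30745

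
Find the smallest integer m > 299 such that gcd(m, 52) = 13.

Multiples of 13 above 299: 13·24, 13·25, … . Need the cofactor coprime to 52/13 = 4.
Checking s = 24, 25, … the first with gcd(s, 4) = 1 is s = 25, giving 325.

325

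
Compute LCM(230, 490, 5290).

259210

lcm(230, 490) = 230·490/gcd = 112700/10 = 11270
lcm(11270, 5290) = 11270·5290/gcd = 59618300/230 = 259210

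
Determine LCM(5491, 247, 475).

5491 = 17² · 19; 247 = 13 · 19; 475 = 5² · 19
lcm takes max exponent of each prime: 5² · 13 · 17² · 19 = 1784575

1784575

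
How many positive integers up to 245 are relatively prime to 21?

140

21 = 3·7. Inclusion–exclusion on these primes:
245 − ⌊245/3⌋ − ⌊245/7⌋ + ⌊245/21⌋ = 140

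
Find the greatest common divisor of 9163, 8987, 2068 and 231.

gcd(9163, 8987): 9163 = 1·8987 + 176; 8987 = 51·176 + 11; 176 = 16·11 + 0 → 11
gcd(11, 2068): 2068 = 188·11 + 0 → 11
gcd(11, 231): 231 = 21·11 + 0 → 11

11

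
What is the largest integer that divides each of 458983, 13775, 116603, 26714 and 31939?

gcd(458983, 13775): 458983 = 33·13775 + 4408; 13775 = 3·4408 + 551; 4408 = 8·551 + 0 → 551
gcd(551, 116603): 116603 = 211·551 + 342; 551 = 1·342 + 209; 342 = 1·209 + 133; 209 = 1·133 + 76; 133 = 1·76 + 57; 76 = 1·57 + 19; 57 = 3·19 + 0 → 19
gcd(19, 26714): 26714 = 1406·19 + 0 → 19
gcd(19, 31939): 31939 = 1681·19 + 0 → 19

19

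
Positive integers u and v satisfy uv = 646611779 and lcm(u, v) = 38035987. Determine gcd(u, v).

From gcd × lcm = uv: gcd = 646611779 / 38035987 = 17.

17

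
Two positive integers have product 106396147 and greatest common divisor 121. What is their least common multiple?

gcd·lcm = product, so lcm = 106396147/121 = 879307.

879307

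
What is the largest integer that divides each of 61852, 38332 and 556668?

61852 = 2² · 7 · 47²; 38332 = 2² · 7 · 37²; 556668 = 2² · 3² · 7 · 47²
gcd takes min exponent of each prime: 2² · 7 = 28

28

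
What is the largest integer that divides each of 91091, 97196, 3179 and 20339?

11

gcd(91091, 97196): 97196 = 1·91091 + 6105; 91091 = 14·6105 + 5621; 6105 = 1·5621 + 484; 5621 = 11·484 + 297; 484 = 1·297 + 187; 297 = 1·187 + 110; 187 = 1·110 + 77; 110 = 1·77 + 33; 77 = 2·33 + 11; 33 = 3·11 + 0 → 11
gcd(11, 3179): 3179 = 289·11 + 0 → 11
gcd(11, 20339): 20339 = 1849·11 + 0 → 11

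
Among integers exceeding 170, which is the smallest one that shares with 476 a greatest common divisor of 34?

476 = 34·14. Any t with gcd(t, 476) = 34 is a multiple of 34, say 34s, with s coprime to 14.
Need s > 170/34, so s ≥ 6. First s ≥ 6 with gcd(s, 14) = 1 is s = 9. Thus t = 34·9 = 306.

306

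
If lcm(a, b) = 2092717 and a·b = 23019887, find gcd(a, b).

11

From gcd × lcm = ab: gcd = 23019887 / 2092717 = 11.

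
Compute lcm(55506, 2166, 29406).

lcm(55506, 2166) = 55506·2166/gcd = 120225996/6 = 20037666
lcm(20037666, 29406) = 20037666·29406/gcd = 589227606396/174 = 3386365554

3386365554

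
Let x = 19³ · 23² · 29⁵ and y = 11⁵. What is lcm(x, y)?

11985879030143845189

max exponent per prime: 11⁵ · 19³ · 23² · 29⁵ = 11985879030143845189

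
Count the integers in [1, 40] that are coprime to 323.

36

323 = 17·19. Inclusion–exclusion on these primes:
40 − ⌊40/17⌋ − ⌊40/19⌋ + ⌊40/323⌋ = 36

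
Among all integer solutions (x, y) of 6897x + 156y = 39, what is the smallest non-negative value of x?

gcd(6897, 156) = 3 (Euclid: 6897 = 44·156 + 33; 156 = 4·33 + 24; 33 = 1·24 + 9; 24 = 2·9 + 6; 9 = 1·6 + 3; 6 = 2·3 + 0), and 3 | 39.
Extended Euclid: 6897·(19) + 156·(-840) = 3. Scale by 13: x₀ = 247.
General solution x = x₀ + 52t; reducing mod 52 gives x = 39 (and y = -1724).

39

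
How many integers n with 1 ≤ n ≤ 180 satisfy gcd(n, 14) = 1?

Prime factors of 14: 2, 7. Count integers ≤ 180 divisible by none of them.
By inclusion–exclusion: 180 − ⌊180/2⌋ − ⌊180/7⌋ + ⌊180/14⌋ = 77.

77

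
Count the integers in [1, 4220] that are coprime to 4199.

3474

4199 = 13·17·19. Inclusion–exclusion on these primes:
4220 − ⌊4220/13⌋ − ⌊4220/17⌋ − ⌊4220/19⌋ + ⌊4220/221⌋ + ⌊4220/247⌋ + ⌊4220/323⌋ − ⌊4220/4199⌋ = 3474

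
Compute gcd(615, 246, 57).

gcd(615, 246): 615 = 2·246 + 123; 246 = 2·123 + 0 → 123
gcd(123, 57): 123 = 2·57 + 9; 57 = 6·9 + 3; 9 = 3·3 + 0 → 3

3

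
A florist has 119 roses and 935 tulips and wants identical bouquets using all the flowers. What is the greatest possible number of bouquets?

17

Euclid: 935 = 7·119 + 102; 119 = 1·102 + 17; 102 = 6·17 + 0. Last nonzero remainder: 17.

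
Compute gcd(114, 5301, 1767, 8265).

57

gcd(114, 5301): 5301 = 46·114 + 57; 114 = 2·57 + 0 → 57
gcd(57, 1767): 1767 = 31·57 + 0 → 57
gcd(57, 8265): 8265 = 145·57 + 0 → 57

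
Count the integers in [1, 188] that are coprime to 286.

286 = 2·11·13. Inclusion–exclusion on these primes:
188 − ⌊188/2⌋ − ⌊188/11⌋ − ⌊188/13⌋ + ⌊188/22⌋ + ⌊188/26⌋ + ⌊188/143⌋ − ⌊188/286⌋ = 79

79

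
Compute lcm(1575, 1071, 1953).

830025

1575 = 3² · 5² · 7; 1071 = 3² · 7 · 17; 1953 = 3² · 7 · 31
lcm takes max exponent of each prime: 3² · 5² · 7 · 17 · 31 = 830025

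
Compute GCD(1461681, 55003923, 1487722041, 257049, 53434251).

1521

1461681 = 3² · 13² · 31²; 55003923 = 3² · 13² · 29² · 43; 1487722041 = 3² · 13² · 23² · 43²; 257049 = 3² · 13⁴; 53434251 = 3² · 13² · 19 · 43²
gcd takes min exponent of each prime: 3² · 13² = 1521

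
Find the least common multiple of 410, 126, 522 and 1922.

410 = 2 · 5 · 41; 126 = 2 · 3² · 7; 522 = 2 · 3² · 29; 1922 = 2 · 31²
lcm takes max exponent of each prime: 2 · 3² · 5 · 7 · 29 · 31² · 41 = 719856270

719856270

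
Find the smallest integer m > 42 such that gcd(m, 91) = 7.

91 = 7·13. Any m with gcd(m, 91) = 7 is a multiple of 7, say 7s, with s coprime to 13.
Need s > 42/7, so s ≥ 7. First s ≥ 7 with gcd(s, 13) = 1 is s = 7. Thus m = 7·7 = 49.

49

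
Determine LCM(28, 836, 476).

28 = 2² · 7; 836 = 2² · 11 · 19; 476 = 2² · 7 · 17
lcm takes max exponent of each prime: 2² · 7 · 11 · 17 · 19 = 99484

99484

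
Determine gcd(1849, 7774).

1849 = 43²
7774 = 2 · 13² · 23
Common: 1 = 1

1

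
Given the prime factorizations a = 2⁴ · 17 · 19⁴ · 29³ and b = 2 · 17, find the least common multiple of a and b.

max exponent per prime: 2⁴ · 17 · 19⁴ · 29³ = 864524492368

864524492368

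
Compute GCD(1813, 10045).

49

Euclid: 10045 = 5·1813 + 980; 1813 = 1·980 + 833; 980 = 1·833 + 147; 833 = 5·147 + 98; 147 = 1·98 + 49; 98 = 2·49 + 0. Last nonzero remainder: 49.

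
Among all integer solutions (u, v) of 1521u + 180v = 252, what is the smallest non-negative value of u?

12

Euclid: 1521 = 8·180 + 81; 180 = 2·81 + 18; 81 = 4·18 + 9; 18 = 2·9 + 0 → gcd = 9; 252 = 9·28.
Back-substitution yields 1521·(9) + 180·(-76) = 9, so one solution is u = 9·28 = 252, v = -76·28 = -2128.
Solutions in u differ by 180/9 = 20; the one in [0, 20) is 252 mod 20 = 12.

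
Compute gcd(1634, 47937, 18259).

gcd(1634, 47937): 47937 = 29·1634 + 551; 1634 = 2·551 + 532; 551 = 1·532 + 19; 532 = 28·19 + 0 → 19
gcd(19, 18259): 18259 = 961·19 + 0 → 19

19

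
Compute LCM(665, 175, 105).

9975

lcm(665, 175) = 665·175/gcd = 116375/35 = 3325
lcm(3325, 105) = 3325·105/gcd = 349125/35 = 9975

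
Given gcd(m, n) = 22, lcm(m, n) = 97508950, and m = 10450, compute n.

m·n = gcd·lcm = 22·97508950 = 2145196900, so n = 2145196900/10450 = 205282.

205282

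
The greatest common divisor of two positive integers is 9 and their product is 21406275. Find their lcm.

gcd·lcm = product, so lcm = 21406275/9 = 2378475.

2378475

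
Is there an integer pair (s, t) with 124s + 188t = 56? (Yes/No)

Yes

By Bézout, 124s + 188t = 56 has integer solutions iff gcd(124, 188) | 56.
Euclid: 188 = 1·124 + 64; 124 = 1·64 + 60; 64 = 1·60 + 4; 60 = 15·4 + 0. gcd = 4; 56 mod 4 = 0. Yes.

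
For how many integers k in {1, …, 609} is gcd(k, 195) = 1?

195 = 3·5·13. Inclusion–exclusion on these primes:
609 − ⌊609/3⌋ − ⌊609/5⌋ − ⌊609/13⌋ + ⌊609/15⌋ + ⌊609/39⌋ + ⌊609/65⌋ − ⌊609/195⌋ = 300

300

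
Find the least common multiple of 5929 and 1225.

5929 = 7² · 11²; 1225 = 5² · 7²
max exponents: 5² · 7² · 11² = 148225

148225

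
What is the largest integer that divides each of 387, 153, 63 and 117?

gcd(387, 153): 387 = 2·153 + 81; 153 = 1·81 + 72; 81 = 1·72 + 9; 72 = 8·9 + 0 → 9
gcd(9, 63): 63 = 7·9 + 0 → 9
gcd(9, 117): 117 = 13·9 + 0 → 9

9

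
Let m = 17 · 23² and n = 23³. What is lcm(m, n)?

206839

max exponent per prime: 17 · 23³ = 206839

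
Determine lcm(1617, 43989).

1617 = 3 · 7² · 11; 43989 = 3 · 11 · 31 · 43
max exponents: 3 · 7² · 11 · 31 · 43 = 2155461

2155461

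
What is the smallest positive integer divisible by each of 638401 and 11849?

gcd first: 638401 = 53·11849 + 10404; 11849 = 1·10404 + 1445; 10404 = 7·1445 + 289; 1445 = 5·289 + 0 → gcd = 289
lcm = 638401·11849/gcd = 7564413449/289 = 26174441

26174441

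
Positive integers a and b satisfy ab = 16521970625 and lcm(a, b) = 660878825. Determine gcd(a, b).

From gcd × lcm = ab: gcd = 16521970625 / 660878825 = 25.

25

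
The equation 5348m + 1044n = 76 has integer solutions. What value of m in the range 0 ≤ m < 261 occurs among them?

Euclid: 5348 = 5·1044 + 128; 1044 = 8·128 + 20; 128 = 6·20 + 8; 20 = 2·8 + 4; 8 = 2·4 + 0 → gcd = 4; 76 = 4·19.
Back-substitution yields 5348·(-106) + 1044·(543) = 4, so one solution is m = -106·19 = -2014, n = 543·19 = 10317.
Solutions in m differ by 1044/4 = 261; the one in [0, 261) is -2014 mod 261 = 74.

74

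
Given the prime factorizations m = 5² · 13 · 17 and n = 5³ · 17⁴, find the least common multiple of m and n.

135721625

max exponent per prime: 5³ · 13 · 17⁴ = 135721625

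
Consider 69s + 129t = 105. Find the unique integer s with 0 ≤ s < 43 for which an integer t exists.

gcd(69, 129) = 3 (Euclid: 129 = 1·69 + 60; 69 = 1·60 + 9; 60 = 6·9 + 6; 9 = 1·6 + 3; 6 = 2·3 + 0), and 3 | 105.
Extended Euclid: 69·(15) + 129·(-8) = 3. Scale by 35: s₀ = 525.
General solution s = s₀ + 43k; reducing mod 43 gives s = 9 (and t = -4).

9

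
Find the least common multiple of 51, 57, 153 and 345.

51 = 3 · 17; 57 = 3 · 19; 153 = 3² · 17; 345 = 3 · 5 · 23
lcm takes max exponent of each prime: 3² · 5 · 17 · 19 · 23 = 334305

334305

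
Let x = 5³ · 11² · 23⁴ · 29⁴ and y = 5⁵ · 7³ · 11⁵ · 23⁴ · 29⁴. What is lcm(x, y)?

max exponent per prime: 5⁵ · 7³ · 11⁵ · 23⁴ · 29⁴ = 34167319058248888290625

34167319058248888290625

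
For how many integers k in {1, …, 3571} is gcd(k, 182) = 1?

182 = 2·7·13. Inclusion–exclusion on these primes:
3571 − ⌊3571/2⌋ − ⌊3571/7⌋ − ⌊3571/13⌋ + ⌊3571/14⌋ + ⌊3571/26⌋ + ⌊3571/91⌋ − ⌊3571/182⌋ = 1414

1414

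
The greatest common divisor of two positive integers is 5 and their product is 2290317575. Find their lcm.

458063515

gcd·lcm = product, so lcm = 2290317575/5 = 458063515.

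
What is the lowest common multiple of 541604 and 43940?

gcd first: 541604 = 12·43940 + 14324; 43940 = 3·14324 + 968; 14324 = 14·968 + 772; 968 = 1·772 + 196; 772 = 3·196 + 184; 196 = 1·184 + 12; 184 = 15·12 + 4; 12 = 3·4 + 0 → gcd = 4
lcm = 541604·43940/gcd = 23798079760/4 = 5949519940

5949519940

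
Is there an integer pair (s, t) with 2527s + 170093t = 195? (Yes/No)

No

gcd(2527, 170093): 170093 = 67·2527 + 784; 2527 = 3·784 + 175; 784 = 4·175 + 84; 175 = 2·84 + 7; 84 = 12·7 + 0 → 7
7 does not divide 195, so a solution does not exist.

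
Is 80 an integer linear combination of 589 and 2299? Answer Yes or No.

No

By Bézout, 589m − 2299n = 80 has integer solutions iff gcd(589, 2299) | 80.
Euclid: 2299 = 3·589 + 532; 589 = 1·532 + 57; 532 = 9·57 + 19; 57 = 3·19 + 0. gcd = 19; 80 mod 19 = 4. No.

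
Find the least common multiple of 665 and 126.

11970

665 = 5 · 7 · 19; 126 = 2 · 3² · 7
max exponents: 2 · 3² · 5 · 7 · 19 = 11970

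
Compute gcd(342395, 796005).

5

Euclid: 796005 = 2·342395 + 111215; 342395 = 3·111215 + 8750; 111215 = 12·8750 + 6215; 8750 = 1·6215 + 2535; 6215 = 2·2535 + 1145; 2535 = 2·1145 + 245; 1145 = 4·245 + 165; 245 = 1·165 + 80; 165 = 2·80 + 5; 80 = 16·5 + 0. Last nonzero remainder: 5.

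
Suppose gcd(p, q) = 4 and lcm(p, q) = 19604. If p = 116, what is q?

676

Using pq = gcd(p,q)·lcm(p,q) = 4·19604 = 78416, we get q = 78416/116 = 676.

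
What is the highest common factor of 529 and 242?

529 = 23²
242 = 2 · 11²
Common: 1 = 1

1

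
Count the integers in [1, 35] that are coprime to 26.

17

26 = 2·13. Inclusion–exclusion on these primes:
35 − ⌊35/2⌋ − ⌊35/13⌋ + ⌊35/26⌋ = 17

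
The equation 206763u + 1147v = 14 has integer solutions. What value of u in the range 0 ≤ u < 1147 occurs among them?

gcd(206763, 1147) = 1 (Euclid: 206763 = 180·1147 + 303; 1147 = 3·303 + 238; 303 = 1·238 + 65; 238 = 3·65 + 43; 65 = 1·43 + 22; 43 = 1·22 + 21; 22 = 1·21 + 1; 21 = 21·1 + 0), and 1 | 14.
Extended Euclid: 206763·(53) + 1147·(-9554) = 1. Scale by 14: u₀ = 742.
General solution u = u₀ + 1147t; reducing mod 1147 gives u = 742 (and v = -133756).

742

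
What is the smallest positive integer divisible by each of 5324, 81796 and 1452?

2699268

5324 = 2² · 11³; 81796 = 2² · 11² · 13²; 1452 = 2² · 3 · 11²
lcm takes max exponent of each prime: 2² · 3 · 11³ · 13² = 2699268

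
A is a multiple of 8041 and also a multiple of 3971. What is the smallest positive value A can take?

8041 = 11 · 17 · 43; 3971 = 11 · 19²
max exponents: 11 · 17 · 19² · 43 = 2902801

2902801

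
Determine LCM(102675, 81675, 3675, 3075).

102675 = 3 · 5² · 37²; 81675 = 3³ · 5² · 11²; 3675 = 3 · 5² · 7²; 3075 = 3 · 5² · 41
lcm takes max exponent of each prime: 3³ · 5² · 7² · 11² · 37² · 41 = 224632467675

224632467675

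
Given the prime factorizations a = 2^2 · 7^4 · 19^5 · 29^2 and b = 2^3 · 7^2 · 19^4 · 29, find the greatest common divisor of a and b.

740744564

min exponent per shared prime: 2^2 · 7^2 · 19^4 · 29 = 740744564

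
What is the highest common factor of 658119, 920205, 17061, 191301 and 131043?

658119 = 3 · 7² · 11² · 37; 920205 = 3² · 5 · 11² · 13²; 17061 = 3 · 11² · 47; 191301 = 3 · 11² · 17 · 31; 131043 = 3 · 11² · 19²
gcd takes min exponent of each prime: 3 · 11² = 363

363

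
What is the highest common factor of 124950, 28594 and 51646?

gcd(124950, 28594): 124950 = 4·28594 + 10574; 28594 = 2·10574 + 7446; 10574 = 1·7446 + 3128; 7446 = 2·3128 + 1190; 3128 = 2·1190 + 748; 1190 = 1·748 + 442; 748 = 1·442 + 306; 442 = 1·306 + 136; 306 = 2·136 + 34; 136 = 4·34 + 0 → 34
gcd(34, 51646): 51646 = 1519·34 + 0 → 34

34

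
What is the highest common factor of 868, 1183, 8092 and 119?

868 = 2² · 7 · 31; 1183 = 7 · 13²; 8092 = 2² · 7 · 17²; 119 = 7 · 17
gcd takes min exponent of each prime: 7 = 7

7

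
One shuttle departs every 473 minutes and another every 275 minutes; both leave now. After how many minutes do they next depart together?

11825

473 = 11 · 43; 275 = 5² · 11
max exponents: 5² · 11 · 43 = 11825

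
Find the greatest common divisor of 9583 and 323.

1

Euclid: 9583 = 29·323 + 216; 323 = 1·216 + 107; 216 = 2·107 + 2; 107 = 53·2 + 1; 2 = 2·1 + 0. Last nonzero remainder: 1.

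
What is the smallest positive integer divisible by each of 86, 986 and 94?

1992706

86 = 2 · 43; 986 = 2 · 17 · 29; 94 = 2 · 47
lcm takes max exponent of each prime: 2 · 17 · 29 · 43 · 47 = 1992706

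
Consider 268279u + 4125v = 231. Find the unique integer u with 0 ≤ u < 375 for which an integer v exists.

189

gcd(268279, 4125) = 11 (Euclid: 268279 = 65·4125 + 154; 4125 = 26·154 + 121; 154 = 1·121 + 33; 121 = 3·33 + 22; 33 = 1·22 + 11; 22 = 2·11 + 0), and 11 | 231.
Extended Euclid: 268279·(134) + 4125·(-8715) = 11. Scale by 21: u₀ = 2814.
General solution u = u₀ + 375t; reducing mod 375 gives u = 189 (and v = -12292).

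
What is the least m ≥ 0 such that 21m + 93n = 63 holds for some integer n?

Euclid: 93 = 4·21 + 9; 21 = 2·9 + 3; 9 = 3·3 + 0 → gcd = 3; 63 = 3·21.
Back-substitution yields 21·(9) + 93·(-2) = 3, so one solution is m = 9·21 = 189, n = -2·21 = -42.
Solutions in m differ by 93/3 = 31; the one in [0, 31) is 189 mod 31 = 3.

3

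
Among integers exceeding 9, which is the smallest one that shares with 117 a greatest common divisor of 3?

12

Multiples of 3 above 9: 3·4, 3·5, … . Need the cofactor coprime to 117/3 = 39.
Checking s = 4, 5, … the first with gcd(s, 39) = 1 is s = 4, giving 12.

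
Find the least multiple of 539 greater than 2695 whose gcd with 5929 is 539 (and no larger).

3234

gcd(m, 5929) = 539 forces 539 | m; write m = 539s. Then gcd(539s, 539·11) = 539·gcd(s, 11), so need gcd(s, 11) = 1.
539s > 2695 gives s ≥ 6. The least s ≥ 6 coprime to 11 is 6, so m = 539·6 = 3234.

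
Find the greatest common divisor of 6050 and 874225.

3025

Euclid: 874225 = 144·6050 + 3025; 6050 = 2·3025 + 0. Last nonzero remainder: 3025.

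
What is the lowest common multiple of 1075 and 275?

11825

1075 = 5² · 43; 275 = 5² · 11
max exponents: 5² · 11 · 43 = 11825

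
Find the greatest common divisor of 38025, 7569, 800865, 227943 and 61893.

9

38025 = 3² · 5² · 13²; 7569 = 3² · 29²; 800865 = 3² · 5 · 13 · 37²; 227943 = 3² · 19 · 31 · 43; 61893 = 3² · 13 · 23²
gcd takes min exponent of each prime: 3² = 9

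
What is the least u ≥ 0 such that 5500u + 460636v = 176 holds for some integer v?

Euclid: 460636 = 83·5500 + 4136; 5500 = 1·4136 + 1364; 4136 = 3·1364 + 44; 1364 = 31·44 + 0 → gcd = 44; 176 = 44·4.
Back-substitution yields 5500·(-335) + 460636·(4) = 44, so one solution is u = -335·4 = -1340, v = 4·4 = 16.
Solutions in u differ by 460636/44 = 10469; the one in [0, 10469) is -1340 mod 10469 = 9129.

9129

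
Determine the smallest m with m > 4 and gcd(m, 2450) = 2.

6

2450 = 2·1225. Any m with gcd(m, 2450) = 2 is a multiple of 2, say 2s, with s coprime to 1225.
Need s > 4/2, so s ≥ 3. First s ≥ 3 with gcd(s, 1225) = 1 is s = 3. Thus m = 2·3 = 6.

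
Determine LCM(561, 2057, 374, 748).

561 = 3 · 11 · 17; 2057 = 11² · 17; 374 = 2 · 11 · 17; 748 = 2² · 11 · 17
lcm takes max exponent of each prime: 2² · 3 · 11² · 17 = 24684

24684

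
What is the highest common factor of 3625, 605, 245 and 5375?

5

gcd(3625, 605): 3625 = 5·605 + 600; 605 = 1·600 + 5; 600 = 120·5 + 0 → 5
gcd(5, 245): 245 = 49·5 + 0 → 5
gcd(5, 5375): 5375 = 1075·5 + 0 → 5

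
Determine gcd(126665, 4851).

Euclid: 126665 = 26·4851 + 539; 4851 = 9·539 + 0. Last nonzero remainder: 539.

539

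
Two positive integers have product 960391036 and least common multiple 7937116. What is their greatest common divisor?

121

From gcd × lcm = ab: gcd = 960391036 / 7937116 = 121.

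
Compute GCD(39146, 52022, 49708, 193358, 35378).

gcd(39146, 52022): 52022 = 1·39146 + 12876; 39146 = 3·12876 + 518; 12876 = 24·518 + 444; 518 = 1·444 + 74; 444 = 6·74 + 0 → 74
gcd(74, 49708): 49708 = 671·74 + 54; 74 = 1·54 + 20; 54 = 2·20 + 14; 20 = 1·14 + 6; 14 = 2·6 + 2; 6 = 3·2 + 0 → 2
gcd(2, 193358): 193358 = 96679·2 + 0 → 2
gcd(2, 35378): 35378 = 17689·2 + 0 → 2

2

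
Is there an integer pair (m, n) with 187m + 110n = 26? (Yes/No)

No

By Bézout, 187m + 110n = 26 has integer solutions iff gcd(187, 110) | 26.
Euclid: 187 = 1·110 + 77; 110 = 1·77 + 33; 77 = 2·33 + 11; 33 = 3·11 + 0. gcd = 11; 26 mod 11 = 4. No.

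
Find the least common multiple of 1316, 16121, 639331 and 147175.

lcm(1316, 16121) = 1316·16121/gcd = 21215236/329 = 64484
lcm(64484, 639331) = 64484·639331/gcd = 41226620204/7 = 5889517172
lcm(5889517172, 147175) = 5889517172·147175/gcd = 866789689789100/7 = 123827098541300

123827098541300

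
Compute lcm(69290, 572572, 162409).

69290 = 2 · 5 · 13² · 41; 572572 = 2² · 7 · 11² · 13²; 162409 = 13² · 31²
lcm takes max exponent of each prime: 2² · 5 · 7 · 11² · 13² · 31² · 41 = 112799546860

112799546860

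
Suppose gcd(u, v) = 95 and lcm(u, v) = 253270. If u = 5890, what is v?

Using uv = gcd(u,v)·lcm(u,v) = 95·253270 = 24060650, we get v = 24060650/5890 = 4085.

4085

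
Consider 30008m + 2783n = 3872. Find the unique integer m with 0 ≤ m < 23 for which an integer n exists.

Euclid: 30008 = 10·2783 + 2178; 2783 = 1·2178 + 605; 2178 = 3·605 + 363; 605 = 1·363 + 242; 363 = 1·242 + 121; 242 = 2·121 + 0 → gcd = 121; 3872 = 121·32.
Back-substitution yields 30008·(9) + 2783·(-97) = 121, so one solution is m = 9·32 = 288, n = -97·32 = -3104.
Solutions in m differ by 2783/121 = 23; the one in [0, 23) is 288 mod 23 = 12.

12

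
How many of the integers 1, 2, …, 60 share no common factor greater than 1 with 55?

55 = 5·11. Inclusion–exclusion on these primes:
60 − ⌊60/5⌋ − ⌊60/11⌋ + ⌊60/55⌋ = 44

44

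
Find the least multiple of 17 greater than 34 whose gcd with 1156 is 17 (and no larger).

51

gcd(k, 1156) = 17 forces 17 | k; write k = 17s. Then gcd(17s, 17·68) = 17·gcd(s, 68), so need gcd(s, 68) = 1.
17s > 34 gives s ≥ 3. The least s ≥ 3 coprime to 68 is 3, so k = 17·3 = 51.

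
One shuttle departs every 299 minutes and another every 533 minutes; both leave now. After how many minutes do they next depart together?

gcd first: 533 = 1·299 + 234; 299 = 1·234 + 65; 234 = 3·65 + 39; 65 = 1·39 + 26; 39 = 1·26 + 13; 26 = 2·13 + 0 → gcd = 13
lcm = 299·533/gcd = 159367/13 = 12259

12259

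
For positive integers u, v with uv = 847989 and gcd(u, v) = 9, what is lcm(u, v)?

Since gcd(u,v)·lcm(u,v) = uv, lcm = 847989/9 = 94221.

94221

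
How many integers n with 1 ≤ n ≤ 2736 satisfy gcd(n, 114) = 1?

Prime factors of 114: 2, 3, 19. Count integers ≤ 2736 divisible by none of them.
By inclusion–exclusion: 2736 − ⌊2736/2⌋ − ⌊2736/3⌋ − ⌊2736/19⌋ + ⌊2736/6⌋ + ⌊2736/38⌋ + ⌊2736/57⌋ − ⌊2736/114⌋ = 864.

864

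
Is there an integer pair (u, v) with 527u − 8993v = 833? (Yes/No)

gcd(527, 8993): 8993 = 17·527 + 34; 527 = 15·34 + 17; 34 = 2·17 + 0 → 17
17 divides 833, so a solution exists.

Yes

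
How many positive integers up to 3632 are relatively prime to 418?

1564

418 = 2·11·19. Inclusion–exclusion on these primes:
3632 − ⌊3632/2⌋ − ⌊3632/11⌋ − ⌊3632/19⌋ + ⌊3632/22⌋ + ⌊3632/38⌋ + ⌊3632/209⌋ − ⌊3632/418⌋ = 1564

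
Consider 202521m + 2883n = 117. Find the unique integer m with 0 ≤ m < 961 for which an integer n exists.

949

Reduce mod 2883: 202521m ≡ 117 (mod 2883). With g = gcd(202521, 2883) = 3 dividing 117, divide through: 67507m ≡ 39 (mod 961).
Since gcd(67507, 961) = 1, m ≡ 39·(67507)⁻¹ ≡ 949 (mod 961). Smallest non-negative: 949.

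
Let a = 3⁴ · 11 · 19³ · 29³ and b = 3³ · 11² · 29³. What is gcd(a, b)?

min exponent per shared prime: 3³ · 11 · 29³ = 7243533

7243533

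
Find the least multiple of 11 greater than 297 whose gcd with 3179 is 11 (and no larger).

gcd(a, 3179) = 11 forces 11 | a; write a = 11s. Then gcd(11s, 11·289) = 11·gcd(s, 289), so need gcd(s, 289) = 1.
11s > 297 gives s ≥ 28. The least s ≥ 28 coprime to 289 is 28, so a = 11·28 = 308.

308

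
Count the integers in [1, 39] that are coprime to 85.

30

Prime factors of 85: 5, 17. Count integers ≤ 39 divisible by none of them.
By inclusion–exclusion: 39 − ⌊39/5⌋ − ⌊39/17⌋ + ⌊39/85⌋ = 30.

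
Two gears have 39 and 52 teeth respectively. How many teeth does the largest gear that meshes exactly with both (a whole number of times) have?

39 = 3 · 13
52 = 2² · 13
Common: 13 = 13

13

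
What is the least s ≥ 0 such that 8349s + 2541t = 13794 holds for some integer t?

5

Reduce mod 2541: 8349s ≡ 13794 (mod 2541). With g = gcd(8349, 2541) = 363 dividing 13794, divide through: 23s ≡ 38 (mod 7).
Since gcd(23, 7) = 1, s ≡ 38·(23)⁻¹ ≡ 5 (mod 7). Smallest non-negative: 5.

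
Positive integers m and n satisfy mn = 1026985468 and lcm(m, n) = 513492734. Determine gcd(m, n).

2

From gcd × lcm = mn: gcd = 1026985468 / 513492734 = 2.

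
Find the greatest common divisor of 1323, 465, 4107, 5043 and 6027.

3

gcd(1323, 465): 1323 = 2·465 + 393; 465 = 1·393 + 72; 393 = 5·72 + 33; 72 = 2·33 + 6; 33 = 5·6 + 3; 6 = 2·3 + 0 → 3
gcd(3, 4107): 4107 = 1369·3 + 0 → 3
gcd(3, 5043): 5043 = 1681·3 + 0 → 3
gcd(3, 6027): 6027 = 2009·3 + 0 → 3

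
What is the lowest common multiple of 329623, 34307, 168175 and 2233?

329623 = 7³ · 31²; 34307 = 7 · 13² · 29; 168175 = 5² · 7 · 31²; 2233 = 7 · 11 · 29
lcm takes max exponent of each prime: 5² · 7³ · 11 · 13² · 29 · 31² = 444257638825

444257638825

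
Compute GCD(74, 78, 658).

gcd(74, 78): 78 = 1·74 + 4; 74 = 18·4 + 2; 4 = 2·2 + 0 → 2
gcd(2, 658): 658 = 329·2 + 0 → 2

2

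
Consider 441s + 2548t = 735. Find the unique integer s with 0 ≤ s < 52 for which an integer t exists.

19

Reduce mod 2548: 441s ≡ 735 (mod 2548). With g = gcd(441, 2548) = 49 dividing 735, divide through: 9s ≡ 15 (mod 52).
Since gcd(9, 52) = 1, s ≡ 15·(9)⁻¹ ≡ 19 (mod 52). Smallest non-negative: 19.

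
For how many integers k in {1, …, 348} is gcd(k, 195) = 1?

195 = 3·5·13. Inclusion–exclusion on these primes:
348 − ⌊348/3⌋ − ⌊348/5⌋ − ⌊348/13⌋ + ⌊348/15⌋ + ⌊348/39⌋ + ⌊348/65⌋ − ⌊348/195⌋ = 172

172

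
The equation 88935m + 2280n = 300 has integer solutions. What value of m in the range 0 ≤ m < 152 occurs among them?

20

Reduce mod 2280: 88935m ≡ 300 (mod 2280). With g = gcd(88935, 2280) = 15 dividing 300, divide through: 5929m ≡ 20 (mod 152).
Since gcd(5929, 152) = 1, m ≡ 20·(5929)⁻¹ ≡ 20 (mod 152). Smallest non-negative: 20.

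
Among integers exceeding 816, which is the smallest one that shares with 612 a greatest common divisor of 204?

Multiples of 204 above 816: 204·5, 204·6, … . Need the cofactor coprime to 612/204 = 3.
Checking s = 5, 6, … the first with gcd(s, 3) = 1 is s = 5, giving 1020.

1020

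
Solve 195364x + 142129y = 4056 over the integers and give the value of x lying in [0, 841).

Reduce mod 142129: 195364x ≡ 4056 (mod 142129). With g = gcd(195364, 142129) = 169 dividing 4056, divide through: 1156x ≡ 24 (mod 841).
Since gcd(1156, 841) = 1, x ≡ 24·(1156)⁻¹ ≡ 777 (mod 841). Smallest non-negative: 777.

777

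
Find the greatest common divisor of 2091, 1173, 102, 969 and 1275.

gcd(2091, 1173): 2091 = 1·1173 + 918; 1173 = 1·918 + 255; 918 = 3·255 + 153; 255 = 1·153 + 102; 153 = 1·102 + 51; 102 = 2·51 + 0 → 51
gcd(51, 102): 102 = 2·51 + 0 → 51
gcd(51, 969): 969 = 19·51 + 0 → 51
gcd(51, 1275): 1275 = 25·51 + 0 → 51

51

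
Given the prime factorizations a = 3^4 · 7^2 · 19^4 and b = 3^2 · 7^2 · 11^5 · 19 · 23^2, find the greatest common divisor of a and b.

min exponent per shared prime: 3^2 · 7^2 · 19 = 8379

8379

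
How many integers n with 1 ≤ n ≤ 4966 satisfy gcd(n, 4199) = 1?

4199 = 13·17·19. Inclusion–exclusion on these primes:
4966 − ⌊4966/13⌋ − ⌊4966/17⌋ − ⌊4966/19⌋ + ⌊4966/221⌋ + ⌊4966/247⌋ + ⌊4966/323⌋ − ⌊4966/4199⌋ = 4087

4087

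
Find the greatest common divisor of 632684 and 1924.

632684 = 2² · 13 · 23³
1924 = 2² · 13 · 37
Common: 2² · 13 = 52

52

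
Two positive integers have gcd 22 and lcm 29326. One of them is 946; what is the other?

682

u·v = gcd·lcm = 22·29326 = 645172, so v = 645172/946 = 682.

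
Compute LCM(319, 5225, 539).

319 = 11 · 29; 5225 = 5² · 11 · 19; 539 = 7² · 11
lcm takes max exponent of each prime: 5² · 7² · 11 · 19 · 29 = 7424725

7424725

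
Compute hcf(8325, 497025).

225

8325 = 3² · 5² · 37
497025 = 3² · 5² · 47²
Common: 3² · 5² = 225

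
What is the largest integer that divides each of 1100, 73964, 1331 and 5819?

11

gcd(1100, 73964): 73964 = 67·1100 + 264; 1100 = 4·264 + 44; 264 = 6·44 + 0 → 44
gcd(44, 1331): 1331 = 30·44 + 11; 44 = 4·11 + 0 → 11
gcd(11, 5819): 5819 = 529·11 + 0 → 11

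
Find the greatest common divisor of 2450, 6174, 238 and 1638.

14

2450 = 2 · 5² · 7²; 6174 = 2 · 3² · 7³; 238 = 2 · 7 · 17; 1638 = 2 · 3² · 7 · 13
gcd takes min exponent of each prime: 2 · 7 = 14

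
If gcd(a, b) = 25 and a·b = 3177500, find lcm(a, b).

127100

gcd·lcm = product, so lcm = 3177500/25 = 127100.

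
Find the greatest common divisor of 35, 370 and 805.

5

35 = 5 · 7; 370 = 2 · 5 · 37; 805 = 5 · 7 · 23
gcd takes min exponent of each prime: 5 = 5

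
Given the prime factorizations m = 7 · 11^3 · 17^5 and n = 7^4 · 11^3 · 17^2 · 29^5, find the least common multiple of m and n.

max exponent per prime: 7^4 · 11^3 · 17^5 · 29^5 = 93068949500582176583

93068949500582176583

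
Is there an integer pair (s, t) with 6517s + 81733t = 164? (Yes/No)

By Bézout, 6517s + 81733t = 164 has integer solutions iff gcd(6517, 81733) | 164.
Euclid: 81733 = 12·6517 + 3529; 6517 = 1·3529 + 2988; 3529 = 1·2988 + 541; 2988 = 5·541 + 283; 541 = 1·283 + 258; 283 = 1·258 + 25; 258 = 10·25 + 8; 25 = 3·8 + 1; 8 = 8·1 + 0. gcd = 1; 164 mod 1 = 0. Yes.

Yes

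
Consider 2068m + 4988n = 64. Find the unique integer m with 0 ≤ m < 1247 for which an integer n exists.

919

Reduce mod 4988: 2068m ≡ 64 (mod 4988). With g = gcd(2068, 4988) = 4 dividing 64, divide through: 517m ≡ 16 (mod 1247).
Since gcd(517, 1247) = 1, m ≡ 16·(517)⁻¹ ≡ 919 (mod 1247). Smallest non-negative: 919.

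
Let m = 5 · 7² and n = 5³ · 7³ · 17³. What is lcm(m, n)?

max exponent per prime: 5³ · 7³ · 17³ = 210644875

210644875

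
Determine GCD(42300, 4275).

225

Euclid: 42300 = 9·4275 + 3825; 4275 = 1·3825 + 450; 3825 = 8·450 + 225; 450 = 2·225 + 0. Last nonzero remainder: 225.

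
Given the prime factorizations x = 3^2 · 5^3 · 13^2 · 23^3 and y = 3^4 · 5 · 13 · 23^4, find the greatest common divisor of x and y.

min exponent per shared prime: 3^2 · 5 · 13 · 23^3 = 7117695

7117695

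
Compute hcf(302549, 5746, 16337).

gcd(302549, 5746): 302549 = 52·5746 + 3757; 5746 = 1·3757 + 1989; 3757 = 1·1989 + 1768; 1989 = 1·1768 + 221; 1768 = 8·221 + 0 → 221
gcd(221, 16337): 16337 = 73·221 + 204; 221 = 1·204 + 17; 204 = 12·17 + 0 → 17

17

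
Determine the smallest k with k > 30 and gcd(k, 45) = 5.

45 = 5·9. Any k with gcd(k, 45) = 5 is a multiple of 5, say 5s, with s coprime to 9.
Need s > 30/5, so s ≥ 7. First s ≥ 7 with gcd(s, 9) = 1 is s = 7. Thus k = 5·7 = 35.

35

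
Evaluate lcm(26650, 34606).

35471150

gcd first: 34606 = 1·26650 + 7956; 26650 = 3·7956 + 2782; 7956 = 2·2782 + 2392; 2782 = 1·2392 + 390; 2392 = 6·390 + 52; 390 = 7·52 + 26; 52 = 2·26 + 0 → gcd = 26
lcm = 26650·34606/gcd = 922249900/26 = 35471150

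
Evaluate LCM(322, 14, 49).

2254

322 = 2 · 7 · 23; 14 = 2 · 7; 49 = 7²
lcm takes max exponent of each prime: 2 · 7² · 23 = 2254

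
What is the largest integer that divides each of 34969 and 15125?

121

34969 = 11² · 17²
15125 = 5³ · 11²
Common: 11² = 121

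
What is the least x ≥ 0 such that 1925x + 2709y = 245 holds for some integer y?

169

gcd(1925, 2709) = 7 (Euclid: 2709 = 1·1925 + 784; 1925 = 2·784 + 357; 784 = 2·357 + 70; 357 = 5·70 + 7; 70 = 10·7 + 0), and 7 | 245.
Extended Euclid: 1925·(38) + 2709·(-27) = 7. Scale by 35: x₀ = 1330.
General solution x = x₀ + 387t; reducing mod 387 gives x = 169 (and y = -120).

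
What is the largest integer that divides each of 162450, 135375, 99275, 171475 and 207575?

gcd(162450, 135375): 162450 = 1·135375 + 27075; 135375 = 5·27075 + 0 → 27075
gcd(27075, 99275): 99275 = 3·27075 + 18050; 27075 = 1·18050 + 9025; 18050 = 2·9025 + 0 → 9025
gcd(9025, 171475): 171475 = 19·9025 + 0 → 9025
gcd(9025, 207575): 207575 = 23·9025 + 0 → 9025

9025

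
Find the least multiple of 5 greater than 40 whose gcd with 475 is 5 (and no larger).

475 = 5·95. Any x with gcd(x, 475) = 5 is a multiple of 5, say 5s, with s coprime to 95.
Need s > 40/5, so s ≥ 9. First s ≥ 9 with gcd(s, 95) = 1 is s = 9. Thus x = 5·9 = 45.

45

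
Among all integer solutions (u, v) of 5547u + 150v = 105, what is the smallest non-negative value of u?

15

Euclid: 5547 = 36·150 + 147; 150 = 1·147 + 3; 147 = 49·3 + 0 → gcd = 3; 105 = 3·35.
Back-substitution yields 5547·(-1) + 150·(37) = 3, so one solution is u = -1·35 = -35, v = 37·35 = 1295.
Solutions in u differ by 150/3 = 50; the one in [0, 50) is -35 mod 50 = 15.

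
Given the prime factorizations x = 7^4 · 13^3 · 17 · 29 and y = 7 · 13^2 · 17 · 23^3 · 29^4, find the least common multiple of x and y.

771696690973840723

max exponent per prime: 7^4 · 13^3 · 17 · 23^3 · 29^4 = 771696690973840723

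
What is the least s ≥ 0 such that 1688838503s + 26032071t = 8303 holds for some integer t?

12775

gcd(1688838503, 26032071) = 361 (Euclid: 1688838503 = 64·26032071 + 22785959; 26032071 = 1·22785959 + 3246112; 22785959 = 7·3246112 + 63175; 3246112 = 51·63175 + 24187; 63175 = 2·24187 + 14801; 24187 = 1·14801 + 9386; 14801 = 1·9386 + 5415; 9386 = 1·5415 + 3971; 5415 = 1·3971 + 1444; 3971 = 2·1444 + 1083; 1444 = 1·1083 + 361; 1083 = 3·361 + 0), and 361 | 8303.
Extended Euclid: 1688838503·(19367) + 26032071·(-1256440) = 361. Scale by 23: s₀ = 445441.
General solution s = s₀ + 72111k; reducing mod 72111 gives s = 12775 (and t = -828782).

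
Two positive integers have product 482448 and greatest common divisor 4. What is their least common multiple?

gcd·lcm = product, so lcm = 482448/4 = 120612.

120612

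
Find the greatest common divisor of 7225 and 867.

Euclid: 7225 = 8·867 + 289; 867 = 3·289 + 0. Last nonzero remainder: 289.

289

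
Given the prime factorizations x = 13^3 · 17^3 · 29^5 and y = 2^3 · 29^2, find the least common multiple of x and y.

1771155930050312

max exponent per prime: 2^3 · 13^3 · 17^3 · 29^5 = 1771155930050312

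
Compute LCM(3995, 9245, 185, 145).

lcm(3995, 9245) = 3995·9245/gcd = 36933775/5 = 7386755
lcm(7386755, 185) = 7386755·185/gcd = 1366549675/5 = 273309935
lcm(273309935, 145) = 273309935·145/gcd = 39629940575/5 = 7925988115

7925988115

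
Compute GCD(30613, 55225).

1

30613 = 11³ · 23
55225 = 5² · 47²
Common: 1 = 1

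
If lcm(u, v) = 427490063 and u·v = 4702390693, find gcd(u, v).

gcd·lcm = product, so gcd = 4702390693/427490063 = 11.

11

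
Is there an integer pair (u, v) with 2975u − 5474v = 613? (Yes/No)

No

By Bézout, 2975u − 5474v = 613 has integer solutions iff gcd(2975, 5474) | 613.
Euclid: 5474 = 1·2975 + 2499; 2975 = 1·2499 + 476; 2499 = 5·476 + 119; 476 = 4·119 + 0. gcd = 119; 613 mod 119 = 18. No.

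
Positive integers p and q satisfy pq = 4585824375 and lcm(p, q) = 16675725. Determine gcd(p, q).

gcd·lcm = product, so gcd = 4585824375/16675725 = 275.

275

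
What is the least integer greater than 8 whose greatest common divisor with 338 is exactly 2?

gcd(x, 338) = 2 forces 2 | x; write x = 2s. Then gcd(2s, 2·169) = 2·gcd(s, 169), so need gcd(s, 169) = 1.
2s > 8 gives s ≥ 5. The least s ≥ 5 coprime to 169 is 5, so x = 2·5 = 10.

10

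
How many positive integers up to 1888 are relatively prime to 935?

1293

935 = 5·11·17. Inclusion–exclusion on these primes:
1888 − ⌊1888/5⌋ − ⌊1888/11⌋ − ⌊1888/17⌋ + ⌊1888/55⌋ + ⌊1888/85⌋ + ⌊1888/187⌋ − ⌊1888/935⌋ = 1293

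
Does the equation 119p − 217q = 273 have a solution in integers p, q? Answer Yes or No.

Yes

By Bézout, 119p − 217q = 273 has integer solutions iff gcd(119, 217) | 273.
Euclid: 217 = 1·119 + 98; 119 = 1·98 + 21; 98 = 4·21 + 14; 21 = 1·14 + 7; 14 = 2·7 + 0. gcd = 7; 273 mod 7 = 0. Yes.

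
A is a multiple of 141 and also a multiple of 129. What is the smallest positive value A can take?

6063

gcd first: 141 = 1·129 + 12; 129 = 10·12 + 9; 12 = 1·9 + 3; 9 = 3·3 + 0 → gcd = 3
lcm = 141·129/gcd = 18189/3 = 6063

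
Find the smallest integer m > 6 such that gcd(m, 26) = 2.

Multiples of 2 above 6: 2·4, 2·5, … . Need the cofactor coprime to 26/2 = 13.
Checking s = 4, 5, … the first with gcd(s, 13) = 1 is s = 4, giving 8.

8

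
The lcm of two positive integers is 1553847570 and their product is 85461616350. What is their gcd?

55

gcd·lcm = product, so gcd = 85461616350/1553847570 = 55.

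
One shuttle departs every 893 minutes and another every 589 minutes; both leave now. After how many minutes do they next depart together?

893 = 19 · 47; 589 = 19 · 31
max exponents: 19 · 31 · 47 = 27683

27683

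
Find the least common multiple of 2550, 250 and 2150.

548250

lcm(2550, 250) = 2550·250/gcd = 637500/50 = 12750
lcm(12750, 2150) = 12750·2150/gcd = 27412500/50 = 548250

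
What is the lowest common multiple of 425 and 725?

12325

gcd first: 725 = 1·425 + 300; 425 = 1·300 + 125; 300 = 2·125 + 50; 125 = 2·50 + 25; 50 = 2·25 + 0 → gcd = 25
lcm = 425·725/gcd = 308125/25 = 12325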